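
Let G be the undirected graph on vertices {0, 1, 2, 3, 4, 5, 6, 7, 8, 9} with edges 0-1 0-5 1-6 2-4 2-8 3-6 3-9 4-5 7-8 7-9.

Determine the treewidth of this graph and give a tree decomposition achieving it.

Every bag has size at most 3, so the width is 3 − 1 = 2 and tw(G) ≤ 2. Since 4–2–8–7–9–3–6–1–0–5–4 is a cycle in G, G is not acyclic. Forests are exactly the graphs of treewidth ≤ 1, so tw(G) ≥ 2. Combining the bounds, tw(G) = 2.

Treewidth 2.
One optimal decomposition is:
Bags: B1 = {2, 4, 8}  B2 = {4, 7, 8}  B3 = {4, 7, 9}  B4 = {3, 4, 9}  B5 = {3, 4, 6}  B6 = {1, 4, 6}  B7 = {0, 1, 4}  B8 = {0, 4, 5}
Tree: B1–B2, B2–B3, B3–B4, B4–B5, B5–B6, B6–B7, B7–B8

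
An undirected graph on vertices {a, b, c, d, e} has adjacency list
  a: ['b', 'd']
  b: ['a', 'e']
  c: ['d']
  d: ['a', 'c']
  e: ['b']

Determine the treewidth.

A width-1 tree decomposition is:
Bags: B1 = {c, d}  B2 = {a, d}  B3 = {a, b}  B4 = {b, e}
Tree: B1–B2, B2–B3, B3–B4
The largest bag has 2 vertices, giving width 1; this decomposition certifies tw(G) ≤ 1. Since G has at least one edge (e.g. c–d), it is not an edgeless graph, so tw(G) ≥ 1. Hence tw(G) = 1 exactly.

1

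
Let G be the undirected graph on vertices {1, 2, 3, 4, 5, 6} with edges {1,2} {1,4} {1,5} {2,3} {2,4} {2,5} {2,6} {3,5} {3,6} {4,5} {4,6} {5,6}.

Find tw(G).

A width-3 tree decomposition is:
Bags: B1 = {2, 4, 5, 6}  B2 = {1, 2, 4, 5}  B3 = {2, 3, 5, 6}
Tree: B1–B2, B1–B3
Every bag has size at most 4, so the width is 4 − 1 = 3 and tw(G) ≤ 3. For the lower bound, the 4 vertices {2, 3, 5, 6} are pairwise adjacent, and any tree decomposition puts a clique entirely inside one bag — forcing width ≥ 3. The upper and lower bounds meet at 3, so that is the treewidth.

3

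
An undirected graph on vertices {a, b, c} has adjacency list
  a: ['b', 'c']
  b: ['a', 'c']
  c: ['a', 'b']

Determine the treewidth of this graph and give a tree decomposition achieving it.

With just one bag of size 3, the width is 3 − 1 = 2, so tw(G) ≤ 2. For the lower bound, the 3 vertices {a, b, c} are pairwise adjacent, and any tree decomposition puts a clique entirely inside one bag — forcing width ≥ 2. The upper and lower bounds meet at 2, so that is the treewidth.

Treewidth 2.
One such decomposition:
Bags: B1 = {a, b, c}
Tree: (single bag)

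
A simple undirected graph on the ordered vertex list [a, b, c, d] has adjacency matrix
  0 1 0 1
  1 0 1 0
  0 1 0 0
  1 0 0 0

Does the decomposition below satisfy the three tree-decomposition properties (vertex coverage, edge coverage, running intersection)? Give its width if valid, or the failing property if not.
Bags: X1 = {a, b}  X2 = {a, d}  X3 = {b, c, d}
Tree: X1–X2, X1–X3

No — bags containing vertex d are not connected in the tree.

A tree decomposition must satisfy three properties: every vertex lies in some bag; for every edge, both endpoints lie together in some bag; and for every vertex, the bags containing it form a connected subtree. Here bags containing vertex d are not connected in the tree, so the decomposition is invalid.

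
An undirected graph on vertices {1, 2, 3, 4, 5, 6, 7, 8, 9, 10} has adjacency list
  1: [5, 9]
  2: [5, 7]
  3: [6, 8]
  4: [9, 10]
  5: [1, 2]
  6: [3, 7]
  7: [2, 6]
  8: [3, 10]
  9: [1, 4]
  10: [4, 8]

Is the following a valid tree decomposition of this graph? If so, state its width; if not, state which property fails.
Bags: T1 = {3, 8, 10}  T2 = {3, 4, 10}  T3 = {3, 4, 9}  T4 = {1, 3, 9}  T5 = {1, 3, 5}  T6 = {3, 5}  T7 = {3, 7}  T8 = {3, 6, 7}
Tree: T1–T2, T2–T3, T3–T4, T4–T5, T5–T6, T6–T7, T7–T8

No — vertex 2 appears in no bag.

A tree decomposition must satisfy three properties: every vertex lies in some bag; for every edge, both endpoints lie together in some bag; and for every vertex, the bags containing it form a connected subtree. Here vertex 2 appears in no bag, so the decomposition is invalid.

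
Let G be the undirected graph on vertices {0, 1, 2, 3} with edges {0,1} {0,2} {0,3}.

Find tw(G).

1

A width-1 tree decomposition is:
Bags: B1 = {0, 1}  B2 = {0, 3}  B3 = {0, 2}
Tree: B1–B2, B2–B3
Each bag holds 2 vertices, so the decomposition has width 1, which upper-bounds the treewidth. Any graph with an edge has treewidth ≥ 1, and G has the edge 0–1. Combining the bounds, tw(G) = 1.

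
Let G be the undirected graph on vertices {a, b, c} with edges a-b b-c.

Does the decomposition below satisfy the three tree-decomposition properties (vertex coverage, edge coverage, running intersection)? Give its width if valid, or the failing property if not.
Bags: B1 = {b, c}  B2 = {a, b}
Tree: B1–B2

Yes; width 1.

Vertex coverage: the bags together contain {a, b, c}, the full vertex set. Edge coverage: each edge of G has both endpoints in at least one bag. Running intersection: for every vertex, the bags containing it form a connected subtree. All three properties hold, so this is a valid tree decomposition of width max|bag| − 1 = 1, and hence tw(G) ≤ 1.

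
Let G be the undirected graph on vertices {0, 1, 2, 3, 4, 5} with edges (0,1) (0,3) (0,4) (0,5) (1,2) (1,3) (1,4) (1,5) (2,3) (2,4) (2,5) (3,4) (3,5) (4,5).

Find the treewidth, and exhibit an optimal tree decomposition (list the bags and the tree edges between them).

Treewidth 4.
One optimal decomposition is:
Bags: B1 = {0, 1, 3, 4, 5}  B2 = {1, 2, 3, 4, 5}
Tree: B1–B2

The largest bag has 5 vertices, giving width 4; this decomposition certifies tw(G) ≤ 4. Conversely, {0, 1, 3, 4, 5} is a clique of size 5, and the vertices of any clique must share a bag in every tree decomposition; so some bag has ≥ 5 vertices and tw(G) ≥ 4. The upper and lower bounds meet at 4, so that is the treewidth.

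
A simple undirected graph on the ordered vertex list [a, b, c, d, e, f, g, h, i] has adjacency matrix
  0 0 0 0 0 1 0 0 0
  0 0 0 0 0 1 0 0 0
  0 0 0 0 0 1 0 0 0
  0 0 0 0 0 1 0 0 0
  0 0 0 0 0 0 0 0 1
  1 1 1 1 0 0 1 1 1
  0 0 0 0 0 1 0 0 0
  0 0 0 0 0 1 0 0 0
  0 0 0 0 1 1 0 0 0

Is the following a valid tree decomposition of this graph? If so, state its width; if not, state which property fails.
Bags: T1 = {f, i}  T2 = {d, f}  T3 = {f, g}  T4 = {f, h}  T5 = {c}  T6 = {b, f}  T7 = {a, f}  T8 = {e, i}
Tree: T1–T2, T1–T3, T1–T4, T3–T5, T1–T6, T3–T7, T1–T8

A tree decomposition must satisfy three properties: every vertex lies in some bag; for every edge, both endpoints lie together in some bag; and for every vertex, the bags containing it form a connected subtree. Here edge (f,c) lies in no bag, so the decomposition is invalid.

No — edge (f,c) lies in no bag.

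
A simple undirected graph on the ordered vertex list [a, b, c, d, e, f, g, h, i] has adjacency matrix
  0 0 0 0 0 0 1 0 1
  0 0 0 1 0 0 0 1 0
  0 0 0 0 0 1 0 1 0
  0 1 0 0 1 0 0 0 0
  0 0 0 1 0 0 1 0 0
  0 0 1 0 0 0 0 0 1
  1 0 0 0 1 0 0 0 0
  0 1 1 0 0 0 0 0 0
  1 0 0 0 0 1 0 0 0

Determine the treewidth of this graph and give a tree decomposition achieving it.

The largest bag has 3 vertices, giving width 2; this decomposition certifies tw(G) ≤ 2. For the lower bound, G contains the cycle f–i–a–g–e–d–b–h–c–f, so G is not a forest; only forests have treewidth ≤ 1, hence tw(G) ≥ 2. Combining the bounds, tw(G) = 2.

Treewidth 2.
One such decomposition:
Bags: B1 = {a, f, i}  B2 = {a, f, g}  B3 = {e, f, g}  B4 = {d, e, f}  B5 = {b, d, f}  B6 = {b, f, h}  B7 = {c, f, h}
Tree: B1–B2, B2–B3, B3–B4, B4–B5, B5–B6, B6–B7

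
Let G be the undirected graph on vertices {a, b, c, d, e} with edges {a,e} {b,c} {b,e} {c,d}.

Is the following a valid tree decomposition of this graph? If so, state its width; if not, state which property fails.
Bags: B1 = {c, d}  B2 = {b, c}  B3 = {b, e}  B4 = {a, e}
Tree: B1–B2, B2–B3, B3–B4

Vertex coverage: the bags together contain {a, b, c, d, e}, the full vertex set. Edge coverage: each edge of G has both endpoints in at least one bag. Running intersection: for every vertex, the bags containing it form a connected subtree. All three properties hold, so this is a valid tree decomposition of width max|bag| − 1 = 1, and hence tw(G) ≤ 1.

Yes; width 1.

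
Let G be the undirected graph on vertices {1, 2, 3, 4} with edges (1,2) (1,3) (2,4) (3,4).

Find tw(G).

2

A width-2 tree decomposition is:
Bags: B1 = {1, 2, 4}  B2 = {1, 3, 4}
Tree: B1–B2
Every bag has size at most 3, so the width is 3 − 1 = 2 and tw(G) ≤ 2. For the lower bound, G contains the cycle 4–2–1–3–4, so G is not a forest; only forests have treewidth ≤ 1, hence tw(G) ≥ 2. Hence tw(G) = 2 exactly.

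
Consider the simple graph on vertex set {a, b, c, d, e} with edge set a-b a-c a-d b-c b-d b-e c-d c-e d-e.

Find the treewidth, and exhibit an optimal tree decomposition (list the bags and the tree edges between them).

Every bag has size at most 4, so the width is 4 − 1 = 3 and tw(G) ≤ 3. For the lower bound, the 4 vertices {b, c, d, e} are pairwise adjacent, and any tree decomposition puts a clique entirely inside one bag — forcing width ≥ 3. Hence tw(G) = 3 exactly.

Treewidth 3.
Bags: B1 = {a, b, c, d}  B2 = {b, c, d, e}
Tree: B1–B2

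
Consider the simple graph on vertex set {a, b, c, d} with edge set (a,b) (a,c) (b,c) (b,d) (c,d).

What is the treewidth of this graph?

A width-2 tree decomposition is:
Bags: B1 = {a, b, c}  B2 = {b, c, d}
Tree: B1–B2
Every bag has size at most 3, so the width is 3 − 1 = 2 and tw(G) ≤ 2. For the lower bound, the 3 vertices {b, c, d} are pairwise adjacent, and any tree decomposition puts a clique entirely inside one bag — forcing width ≥ 2. Therefore the treewidth is 2.

2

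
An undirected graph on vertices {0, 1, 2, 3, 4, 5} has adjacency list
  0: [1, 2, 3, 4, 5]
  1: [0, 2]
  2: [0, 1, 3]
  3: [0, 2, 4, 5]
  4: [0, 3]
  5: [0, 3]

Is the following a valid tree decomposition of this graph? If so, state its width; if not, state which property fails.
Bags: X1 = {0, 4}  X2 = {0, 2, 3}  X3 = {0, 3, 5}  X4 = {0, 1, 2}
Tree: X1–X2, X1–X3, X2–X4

A tree decomposition must satisfy three properties: every vertex lies in some bag; for every edge, both endpoints lie together in some bag; and for every vertex, the bags containing it form a connected subtree. Here edge (3,4) lies in no bag, so the decomposition is invalid.

No — edge (3,4) lies in no bag.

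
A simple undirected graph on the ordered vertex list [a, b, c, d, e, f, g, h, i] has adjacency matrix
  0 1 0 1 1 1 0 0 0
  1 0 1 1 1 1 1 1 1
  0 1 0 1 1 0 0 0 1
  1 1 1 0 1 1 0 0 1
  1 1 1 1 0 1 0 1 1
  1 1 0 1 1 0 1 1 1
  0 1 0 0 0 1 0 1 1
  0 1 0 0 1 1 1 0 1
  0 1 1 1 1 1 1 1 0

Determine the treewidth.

4

A width-4 tree decomposition is:
Bags: B1 = {b, d, e, f, i}  B2 = {b, c, d, e, i}  B3 = {b, e, f, h, i}  B4 = {b, f, g, h, i}  B5 = {a, b, d, e, f}
Tree: B1–B2, B1–B3, B3–B4, B1–B5
Every bag has size at most 5, so the width is 5 − 1 = 4 and tw(G) ≤ 4. Conversely, {b, c, d, e, i} is a clique of size 5, and the vertices of any clique must share a bag in every tree decomposition; so some bag has ≥ 5 vertices and tw(G) ≥ 4. Therefore the treewidth is 4.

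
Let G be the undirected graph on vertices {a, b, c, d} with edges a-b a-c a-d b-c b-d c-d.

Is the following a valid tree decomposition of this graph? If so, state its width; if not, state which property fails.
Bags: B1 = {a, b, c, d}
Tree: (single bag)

Yes; width 3.

Vertex coverage: the bags together contain {a, b, c, d}, the full vertex set. Edge coverage: each edge of G has both endpoints in at least one bag. Running intersection: for every vertex, the bags containing it form a connected subtree. All three properties hold, so this is a valid tree decomposition of width max|bag| − 1 = 3, and hence tw(G) ≤ 3.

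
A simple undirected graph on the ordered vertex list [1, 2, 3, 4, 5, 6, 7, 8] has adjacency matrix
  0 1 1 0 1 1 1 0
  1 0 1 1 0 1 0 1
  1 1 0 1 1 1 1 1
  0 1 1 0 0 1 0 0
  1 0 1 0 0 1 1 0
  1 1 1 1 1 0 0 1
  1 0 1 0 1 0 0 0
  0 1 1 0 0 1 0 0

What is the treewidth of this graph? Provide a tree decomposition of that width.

Treewidth 3.
One such decomposition:
Bags: B1 = {2, 3, 4, 6}  B2 = {1, 2, 3, 6}  B3 = {1, 3, 5, 6}  B4 = {1, 3, 5, 7}  B5 = {2, 3, 6, 8}
Tree: B1–B2, B2–B3, B3–B4, B1–B5

The largest bag has 4 vertices, giving width 3; this decomposition certifies tw(G) ≤ 3. Conversely, {2, 3, 6, 8} is a clique of size 4, and the vertices of any clique must share a bag in every tree decomposition; so some bag has ≥ 4 vertices and tw(G) ≥ 3. Combining the bounds, tw(G) = 3.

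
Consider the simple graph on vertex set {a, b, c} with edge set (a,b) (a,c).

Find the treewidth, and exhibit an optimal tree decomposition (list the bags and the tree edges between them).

Every bag has size at most 2, so the width is 2 − 1 = 1 and tw(G) ≤ 1. Any graph with an edge has treewidth ≥ 1, and G has the edge b–a. Hence tw(G) = 1 exactly.

Treewidth 1.
One such decomposition:
Bags: B1 = {a, b}  B2 = {a, c}
Tree: B1–B2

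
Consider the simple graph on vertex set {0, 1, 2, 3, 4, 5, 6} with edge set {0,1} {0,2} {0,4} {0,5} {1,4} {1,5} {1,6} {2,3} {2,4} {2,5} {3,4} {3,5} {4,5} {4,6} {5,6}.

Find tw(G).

A width-3 tree decomposition is:
Bags: B1 = {0, 2, 4, 5}  B2 = {0, 1, 4, 5}  B3 = {1, 4, 5, 6}  B4 = {2, 3, 4, 5}
Tree: B1–B2, B2–B3, B1–B4
Each bag holds 4 vertices, so the decomposition has width 3, which upper-bounds the treewidth. On the other hand G contains the 4-clique {0, 1, 4, 5}. A clique must lie in a single bag of any decomposition, so no decomposition can have width below 3. Therefore the treewidth is 3.

3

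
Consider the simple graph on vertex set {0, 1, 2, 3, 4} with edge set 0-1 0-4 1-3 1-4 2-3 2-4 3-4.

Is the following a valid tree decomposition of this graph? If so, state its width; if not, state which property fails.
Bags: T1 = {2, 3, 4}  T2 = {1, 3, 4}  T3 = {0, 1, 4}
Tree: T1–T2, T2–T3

Every vertex of G appears in some bag (union = {0, 1, 2, 3, 4}); every edge is covered by a bag; and for each vertex v the set of bags containing v is connected in the bag tree. The decomposition is therefore valid. The largest bag has 3 vertices, so the width is 2.

Yes; width 2.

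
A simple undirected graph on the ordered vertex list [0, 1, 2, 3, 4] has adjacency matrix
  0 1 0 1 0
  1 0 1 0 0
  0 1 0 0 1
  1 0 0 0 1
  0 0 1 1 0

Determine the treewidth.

2

A width-2 tree decomposition is:
Bags: B1 = {0, 1, 3}  B2 = {1, 2, 3}  B3 = {2, 3, 4}
Tree: B1–B2, B2–B3
The largest bag has 3 vertices, giving width 2; this decomposition certifies tw(G) ≤ 2. For the lower bound, G contains the cycle 3–0–1–2–4–3, so G is not a forest; only forests have treewidth ≤ 1, hence tw(G) ≥ 2. Hence tw(G) = 2 exactly.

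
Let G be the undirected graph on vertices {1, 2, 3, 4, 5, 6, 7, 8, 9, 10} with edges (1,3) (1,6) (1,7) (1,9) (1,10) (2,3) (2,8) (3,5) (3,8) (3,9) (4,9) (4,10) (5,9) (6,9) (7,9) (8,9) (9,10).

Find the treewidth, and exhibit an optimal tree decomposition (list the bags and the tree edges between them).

Treewidth 2.
One such decomposition:
Bags: B1 = {3, 5, 9}  B2 = {3, 8, 9}  B3 = {1, 3, 9}  B4 = {2, 3, 8}  B5 = {1, 6, 9}  B6 = {1, 7, 9}  B7 = {1, 9, 10}  B8 = {4, 9, 10}
Tree: B1–B2, B2–B3, B2–B4, B3–B5, B3–B6, B5–B7, B7–B8

Every bag has size at most 3, so the width is 3 − 1 = 2 and tw(G) ≤ 2. Conversely, {3, 8, 9} is a clique of size 3, and the vertices of any clique must share a bag in every tree decomposition; so some bag has ≥ 3 vertices and tw(G) ≥ 2. Therefore the treewidth is 2.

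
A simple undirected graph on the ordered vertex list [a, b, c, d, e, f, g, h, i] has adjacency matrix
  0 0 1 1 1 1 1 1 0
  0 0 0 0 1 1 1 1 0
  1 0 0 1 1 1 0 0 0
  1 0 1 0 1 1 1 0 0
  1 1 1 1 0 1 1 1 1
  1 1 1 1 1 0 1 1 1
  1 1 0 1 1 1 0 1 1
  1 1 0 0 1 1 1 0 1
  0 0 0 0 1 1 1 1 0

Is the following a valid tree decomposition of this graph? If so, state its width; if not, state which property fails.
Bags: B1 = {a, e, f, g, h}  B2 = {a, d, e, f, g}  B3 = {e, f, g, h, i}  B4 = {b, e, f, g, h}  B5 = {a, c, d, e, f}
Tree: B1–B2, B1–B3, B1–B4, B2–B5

Yes; width 4.

Vertex coverage: the bags together contain {a, b, c, d, e, f, g, h, i}, the full vertex set. Edge coverage: each edge of G has both endpoints in at least one bag. Running intersection: for every vertex, the bags containing it form a connected subtree. All three properties hold, so this is a valid tree decomposition of width max|bag| − 1 = 4, and hence tw(G) ≤ 4.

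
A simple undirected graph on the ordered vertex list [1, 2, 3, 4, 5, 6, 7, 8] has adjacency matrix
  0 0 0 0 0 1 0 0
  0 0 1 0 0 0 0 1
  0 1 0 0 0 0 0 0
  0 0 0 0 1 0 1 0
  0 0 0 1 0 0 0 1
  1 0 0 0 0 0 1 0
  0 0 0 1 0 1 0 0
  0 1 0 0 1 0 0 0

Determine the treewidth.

1

A width-1 tree decomposition is:
Bags: B1 = {2, 3}  B2 = {2, 8}  B3 = {5, 8}  B4 = {4, 5}  B5 = {4, 7}  B6 = {6, 7}  B7 = {1, 6}
Tree: B1–B2, B2–B3, B3–B4, B4–B5, B5–B6, B6–B7
The largest bag has 2 vertices, giving width 1; this decomposition certifies tw(G) ≤ 1. Since G has at least one edge (e.g. 3–2), it is not an edgeless graph, so tw(G) ≥ 1. Hence tw(G) = 1 exactly.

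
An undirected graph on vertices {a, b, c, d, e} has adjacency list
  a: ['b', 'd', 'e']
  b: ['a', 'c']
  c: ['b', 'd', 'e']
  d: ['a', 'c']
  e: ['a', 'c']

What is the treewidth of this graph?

2

A width-2 tree decomposition is:
Bags: B1 = {a, c, d}  B2 = {a, b, c}  B3 = {a, c, e}
Tree: B1–B2, B2–B3
Each bag holds 3 vertices, so the decomposition has width 2, which upper-bounds the treewidth. The edges d–a–b–c–d form a cycle, so G is not a tree and its treewidth is at least 2. The upper and lower bounds meet at 2, so that is the treewidth.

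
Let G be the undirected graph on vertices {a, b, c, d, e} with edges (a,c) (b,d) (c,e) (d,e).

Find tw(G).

A width-1 tree decomposition is:
Bags: B1 = {b, d}  B2 = {d, e}  B3 = {c, e}  B4 = {a, c}
Tree: B1–B2, B2–B3, B3–B4
Each bag holds 2 vertices, so the decomposition has width 1, which upper-bounds the treewidth. G has an edge, so its treewidth is at least 1. Therefore the treewidth is 1.

1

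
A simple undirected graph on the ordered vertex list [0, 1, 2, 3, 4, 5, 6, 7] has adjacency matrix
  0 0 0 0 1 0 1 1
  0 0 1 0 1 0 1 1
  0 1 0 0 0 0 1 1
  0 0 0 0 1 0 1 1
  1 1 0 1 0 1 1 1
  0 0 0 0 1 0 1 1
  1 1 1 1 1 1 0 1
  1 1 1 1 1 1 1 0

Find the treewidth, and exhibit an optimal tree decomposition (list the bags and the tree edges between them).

Treewidth 3.
One optimal decomposition is:
Bags: B1 = {1, 4, 6, 7}  B2 = {3, 4, 6, 7}  B3 = {0, 4, 6, 7}  B4 = {1, 2, 6, 7}  B5 = {4, 5, 6, 7}
Tree: B1–B2, B1–B3, B1–B4, B1–B5

The largest bag has 4 vertices, giving width 3; this decomposition certifies tw(G) ≤ 3. On the other hand G contains the 4-clique {1, 2, 6, 7}. A clique must lie in a single bag of any decomposition, so no decomposition can have width below 3. Therefore the treewidth is 3.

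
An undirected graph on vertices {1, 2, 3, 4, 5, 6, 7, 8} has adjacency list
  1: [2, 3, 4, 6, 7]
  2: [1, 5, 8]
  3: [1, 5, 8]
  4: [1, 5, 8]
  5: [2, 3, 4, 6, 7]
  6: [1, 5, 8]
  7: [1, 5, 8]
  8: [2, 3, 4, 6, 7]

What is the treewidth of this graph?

A width-3 tree decomposition is:
Bags: B1 = {1, 5, 7, 8}  B2 = {1, 3, 5, 8}  B3 = {1, 2, 5, 8}  B4 = {1, 4, 5, 8}  B5 = {1, 5, 6, 8}
Tree: B1–B2, B2–B3, B3–B4, B4–B5
Every bag has size at most 4, so the width is 4 − 1 = 3 and tw(G) ≤ 3. For the lower bound: the 4 vertex sets {7,8}, {1,3}, {5}, {2} are disjoint, each induces a connected subgraph, and every pair is joined by at least one edge of G. Contracting each set to a single vertex therefore yields K_{4} as a minor, and since treewidth is minor-monotone, tw(G) ≥ tw(K_{4}) = 3. The upper and lower bounds meet at 3, so that is the treewidth.

3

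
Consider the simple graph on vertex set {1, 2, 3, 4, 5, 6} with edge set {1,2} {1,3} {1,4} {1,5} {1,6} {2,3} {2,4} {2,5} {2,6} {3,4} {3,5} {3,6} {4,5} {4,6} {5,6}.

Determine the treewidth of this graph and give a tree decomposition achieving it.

Treewidth 5.
One such decomposition:
Bags: B1 = {1, 2, 3, 4, 5, 6}
Tree: (single bag)

With just one bag of size 6, the width is 6 − 1 = 5, so tw(G) ≤ 5. Conversely, {1, 2, 3, 4, 5, 6} is a clique of size 6, and the vertices of any clique must share a bag in every tree decomposition; so some bag has ≥ 6 vertices and tw(G) ≥ 5. Therefore the treewidth is 5.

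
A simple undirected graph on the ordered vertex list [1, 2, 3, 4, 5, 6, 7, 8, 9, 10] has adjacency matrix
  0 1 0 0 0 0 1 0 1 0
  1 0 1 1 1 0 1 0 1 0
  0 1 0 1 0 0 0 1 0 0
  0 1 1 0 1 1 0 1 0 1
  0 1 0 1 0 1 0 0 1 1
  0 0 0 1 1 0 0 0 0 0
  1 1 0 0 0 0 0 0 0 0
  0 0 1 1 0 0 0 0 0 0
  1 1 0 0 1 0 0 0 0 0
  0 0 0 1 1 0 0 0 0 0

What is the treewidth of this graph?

A width-2 tree decomposition is:
Bags: B1 = {2, 4, 5}  B2 = {2, 5, 9}  B3 = {4, 5, 10}  B4 = {1, 2, 9}  B5 = {2, 3, 4}  B6 = {4, 5, 6}  B7 = {3, 4, 8}  B8 = {1, 2, 7}
Tree: B1–B2, B1–B3, B2–B4, B1–B5, B3–B6, B5–B7, B4–B8
The largest bag has 3 vertices, giving width 2; this decomposition certifies tw(G) ≤ 2. On the other hand G contains the 3-clique {3, 4, 8}. A clique must lie in a single bag of any decomposition, so no decomposition can have width below 2. Therefore the treewidth is 2.

2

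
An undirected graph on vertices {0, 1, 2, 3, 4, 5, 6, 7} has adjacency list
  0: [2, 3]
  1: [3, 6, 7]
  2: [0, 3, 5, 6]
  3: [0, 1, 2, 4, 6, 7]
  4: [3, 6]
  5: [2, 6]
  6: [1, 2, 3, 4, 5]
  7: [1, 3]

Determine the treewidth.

2

A width-2 tree decomposition is:
Bags: B1 = {2, 3, 6}  B2 = {2, 5, 6}  B3 = {1, 3, 6}  B4 = {3, 4, 6}  B5 = {0, 2, 3}  B6 = {1, 3, 7}
Tree: B1–B2, B1–B3, B3–B4, B1–B5, B3–B6
The largest bag has 3 vertices, giving width 2; this decomposition certifies tw(G) ≤ 2. For the lower bound, the 3 vertices {0, 2, 3} are pairwise adjacent, and any tree decomposition puts a clique entirely inside one bag — forcing width ≥ 2. Hence tw(G) = 2 exactly.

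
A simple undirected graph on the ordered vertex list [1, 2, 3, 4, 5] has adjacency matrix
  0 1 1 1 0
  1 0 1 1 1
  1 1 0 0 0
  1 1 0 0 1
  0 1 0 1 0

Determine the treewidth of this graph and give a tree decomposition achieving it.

Treewidth 2.
Bags: B1 = {1, 2, 3}  B2 = {1, 2, 4}  B3 = {2, 4, 5}
Tree: B1–B2, B2–B3

Each bag holds 3 vertices, so the decomposition has width 2, which upper-bounds the treewidth. On the other hand G contains the 3-clique {1, 2, 3}. A clique must lie in a single bag of any decomposition, so no decomposition can have width below 2. Hence tw(G) = 2 exactly.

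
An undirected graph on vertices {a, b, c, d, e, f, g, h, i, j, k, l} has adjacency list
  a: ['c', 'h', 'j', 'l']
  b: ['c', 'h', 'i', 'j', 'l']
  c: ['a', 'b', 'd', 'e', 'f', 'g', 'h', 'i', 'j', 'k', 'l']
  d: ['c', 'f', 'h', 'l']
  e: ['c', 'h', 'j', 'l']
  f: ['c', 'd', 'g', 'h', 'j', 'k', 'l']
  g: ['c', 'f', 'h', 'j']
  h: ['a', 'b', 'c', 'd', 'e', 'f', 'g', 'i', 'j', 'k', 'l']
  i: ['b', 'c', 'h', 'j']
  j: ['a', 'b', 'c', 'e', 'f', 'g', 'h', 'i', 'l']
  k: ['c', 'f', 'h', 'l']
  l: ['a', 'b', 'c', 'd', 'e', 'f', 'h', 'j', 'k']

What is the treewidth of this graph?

4

A width-4 tree decomposition is:
Bags: B1 = {c, f, h, k, l}  B2 = {c, f, h, j, l}  B3 = {c, e, h, j, l}  B4 = {b, c, h, j, l}  B5 = {c, f, g, h, j}  B6 = {a, c, h, j, l}  B7 = {b, c, h, i, j}  B8 = {c, d, f, h, l}
Tree: B1–B2, B2–B3, B3–B4, B2–B5, B4–B6, B4–B7, B2–B8
The largest bag has 5 vertices, giving width 4; this decomposition certifies tw(G) ≤ 4. For the lower bound, the 5 vertices {c, d, f, h, l} are pairwise adjacent, and any tree decomposition puts a clique entirely inside one bag — forcing width ≥ 4. Combining the bounds, tw(G) = 4.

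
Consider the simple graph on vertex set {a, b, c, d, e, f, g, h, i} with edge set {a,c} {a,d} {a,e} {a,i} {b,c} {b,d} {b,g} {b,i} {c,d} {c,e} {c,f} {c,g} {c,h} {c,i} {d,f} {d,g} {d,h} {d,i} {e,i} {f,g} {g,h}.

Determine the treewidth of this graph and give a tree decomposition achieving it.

Each bag holds 4 vertices, so the decomposition has width 3, which upper-bounds the treewidth. Conversely, {c, d, g, h} is a clique of size 4, and the vertices of any clique must share a bag in every tree decomposition; so some bag has ≥ 4 vertices and tw(G) ≥ 3. Hence tw(G) = 3 exactly.

Treewidth 3.
Bags: B1 = {b, c, d, i}  B2 = {a, c, d, i}  B3 = {b, c, d, g}  B4 = {a, c, e, i}  B5 = {c, d, g, h}  B6 = {c, d, f, g}
Tree: B1–B2, B1–B3, B2–B4, B3–B5, B5–B6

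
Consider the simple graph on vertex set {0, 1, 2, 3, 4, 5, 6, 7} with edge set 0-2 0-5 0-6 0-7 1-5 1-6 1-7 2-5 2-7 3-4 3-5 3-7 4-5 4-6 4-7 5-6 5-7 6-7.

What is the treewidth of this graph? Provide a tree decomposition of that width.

The largest bag has 4 vertices, giving width 3; this decomposition certifies tw(G) ≤ 3. For the lower bound, the 4 vertices {0, 2, 5, 7} are pairwise adjacent, and any tree decomposition puts a clique entirely inside one bag — forcing width ≥ 3. Hence tw(G) = 3 exactly.

Treewidth 3.
One such decomposition:
Bags: B1 = {0, 5, 6, 7}  B2 = {4, 5, 6, 7}  B3 = {3, 4, 5, 7}  B4 = {1, 5, 6, 7}  B5 = {0, 2, 5, 7}
Tree: B1–B2, B2–B3, B2–B4, B1–B5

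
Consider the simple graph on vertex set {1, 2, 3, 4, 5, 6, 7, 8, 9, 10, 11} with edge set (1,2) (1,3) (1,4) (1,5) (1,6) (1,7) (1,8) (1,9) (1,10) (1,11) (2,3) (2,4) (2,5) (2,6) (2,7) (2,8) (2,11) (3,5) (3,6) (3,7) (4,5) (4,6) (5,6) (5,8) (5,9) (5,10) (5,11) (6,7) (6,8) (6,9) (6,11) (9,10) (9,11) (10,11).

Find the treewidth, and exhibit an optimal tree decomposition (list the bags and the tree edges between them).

Every bag has size at most 5, so the width is 5 − 1 = 4 and tw(G) ≤ 4. On the other hand G contains the 5-clique {1, 5, 9, 10, 11}. A clique must lie in a single bag of any decomposition, so no decomposition can have width below 4. Combining the bounds, tw(G) = 4.

Treewidth 4.
One optimal decomposition is:
Bags: B1 = {1, 5, 6, 9, 11}  B2 = {1, 2, 5, 6, 11}  B3 = {1, 2, 4, 5, 6}  B4 = {1, 2, 3, 5, 6}  B5 = {1, 2, 3, 6, 7}  B6 = {1, 5, 9, 10, 11}  B7 = {1, 2, 5, 6, 8}
Tree: B1–B2, B2–B3, B3–B4, B4–B5, B1–B6, B2–B7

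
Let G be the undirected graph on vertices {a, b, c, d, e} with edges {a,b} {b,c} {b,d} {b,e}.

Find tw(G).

1

A width-1 tree decomposition is:
Bags: B1 = {b, c}  B2 = {a, b}  B3 = {b, e}  B4 = {b, d}
Tree: B1–B2, B2–B3, B1–B4
Each bag holds 2 vertices, so the decomposition has width 1, which upper-bounds the treewidth. Since G has at least one edge (e.g. c–b), it is not an edgeless graph, so tw(G) ≥ 1. The upper and lower bounds meet at 1, so that is the treewidth.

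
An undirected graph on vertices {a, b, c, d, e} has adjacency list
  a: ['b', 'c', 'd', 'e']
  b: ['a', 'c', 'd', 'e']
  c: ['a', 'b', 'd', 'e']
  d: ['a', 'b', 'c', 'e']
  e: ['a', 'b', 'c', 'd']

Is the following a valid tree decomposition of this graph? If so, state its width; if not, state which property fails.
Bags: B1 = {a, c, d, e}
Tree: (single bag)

A tree decomposition must satisfy three properties: every vertex lies in some bag; for every edge, both endpoints lie together in some bag; and for every vertex, the bags containing it form a connected subtree. Here vertex b appears in no bag, so the decomposition is invalid.

No — vertex b appears in no bag.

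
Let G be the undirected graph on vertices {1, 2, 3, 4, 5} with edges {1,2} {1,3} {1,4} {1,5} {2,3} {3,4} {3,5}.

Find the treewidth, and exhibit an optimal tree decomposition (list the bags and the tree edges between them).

Each bag holds 3 vertices, so the decomposition has width 2, which upper-bounds the treewidth. For the lower bound, the 3 vertices {1, 2, 3} are pairwise adjacent, and any tree decomposition puts a clique entirely inside one bag — forcing width ≥ 2. The upper and lower bounds meet at 2, so that is the treewidth.

Treewidth 2.
One such decomposition:
Bags: B1 = {1, 3, 4}  B2 = {1, 2, 3}  B3 = {1, 3, 5}
Tree: B1–B2, B2–B3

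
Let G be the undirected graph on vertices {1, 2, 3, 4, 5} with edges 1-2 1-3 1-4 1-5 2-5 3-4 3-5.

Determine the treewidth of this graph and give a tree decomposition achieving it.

Treewidth 2.
One such decomposition:
Bags: B1 = {1, 2, 5}  B2 = {1, 3, 5}  B3 = {1, 3, 4}
Tree: B1–B2, B2–B3

Each bag holds 3 vertices, so the decomposition has width 2, which upper-bounds the treewidth. For the lower bound, the 3 vertices {1, 2, 5} are pairwise adjacent, and any tree decomposition puts a clique entirely inside one bag — forcing width ≥ 2. The upper and lower bounds meet at 2, so that is the treewidth.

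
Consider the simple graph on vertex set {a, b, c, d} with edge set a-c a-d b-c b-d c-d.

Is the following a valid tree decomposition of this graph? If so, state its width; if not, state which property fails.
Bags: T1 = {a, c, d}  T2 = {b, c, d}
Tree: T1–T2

Yes; width 2.

Vertex coverage: the bags together contain {a, b, c, d}, the full vertex set. Edge coverage: each edge of G has both endpoints in at least one bag. Running intersection: for every vertex, the bags containing it form a connected subtree. All three properties hold, so this is a valid tree decomposition of width max|bag| − 1 = 2, and hence tw(G) ≤ 2.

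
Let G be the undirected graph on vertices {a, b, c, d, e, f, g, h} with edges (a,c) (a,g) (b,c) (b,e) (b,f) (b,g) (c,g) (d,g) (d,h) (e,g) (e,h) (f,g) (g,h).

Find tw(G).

2

A width-2 tree decomposition is:
Bags: B1 = {b, c, g}  B2 = {b, f, g}  B3 = {b, e, g}  B4 = {a, c, g}  B5 = {e, g, h}  B6 = {d, g, h}
Tree: B1–B2, B2–B3, B1–B4, B3–B5, B5–B6
The largest bag has 3 vertices, giving width 2; this decomposition certifies tw(G) ≤ 2. On the other hand G contains the 3-clique {d, g, h}. A clique must lie in a single bag of any decomposition, so no decomposition can have width below 2. Hence tw(G) = 2 exactly.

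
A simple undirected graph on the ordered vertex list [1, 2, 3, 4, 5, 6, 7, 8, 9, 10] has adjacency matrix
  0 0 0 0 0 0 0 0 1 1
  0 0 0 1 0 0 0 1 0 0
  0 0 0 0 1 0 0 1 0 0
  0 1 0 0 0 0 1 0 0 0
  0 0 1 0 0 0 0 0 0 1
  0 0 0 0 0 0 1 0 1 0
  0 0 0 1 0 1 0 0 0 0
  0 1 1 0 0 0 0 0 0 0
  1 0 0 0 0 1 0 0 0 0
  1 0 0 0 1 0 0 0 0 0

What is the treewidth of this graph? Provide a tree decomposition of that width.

The largest bag has 3 vertices, giving width 2; this decomposition certifies tw(G) ≤ 2. The edges 3–5–10–1–9–6–7–4–2–8–3 form a cycle, so G is not a tree and its treewidth is at least 2. Hence tw(G) = 2 exactly.

Treewidth 2.
One such decomposition:
Bags: B1 = {3, 5, 10}  B2 = {1, 3, 10}  B3 = {1, 3, 9}  B4 = {3, 6, 9}  B5 = {3, 6, 7}  B6 = {3, 4, 7}  B7 = {2, 3, 4}  B8 = {2, 3, 8}
Tree: B1–B2, B2–B3, B3–B4, B4–B5, B5–B6, B6–B7, B7–B8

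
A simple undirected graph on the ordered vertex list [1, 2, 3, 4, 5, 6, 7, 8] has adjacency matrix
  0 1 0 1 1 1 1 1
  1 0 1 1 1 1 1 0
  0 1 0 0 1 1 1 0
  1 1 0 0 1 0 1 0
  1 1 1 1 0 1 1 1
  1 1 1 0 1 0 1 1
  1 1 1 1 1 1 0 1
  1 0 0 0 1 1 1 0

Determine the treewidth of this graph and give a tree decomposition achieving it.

Each bag holds 5 vertices, so the decomposition has width 4, which upper-bounds the treewidth. For the lower bound, the 5 vertices {1, 5, 6, 7, 8} are pairwise adjacent, and any tree decomposition puts a clique entirely inside one bag — forcing width ≥ 4. The upper and lower bounds meet at 4, so that is the treewidth.

Treewidth 4.
One optimal decomposition is:
Bags: B1 = {1, 2, 5, 6, 7}  B2 = {2, 3, 5, 6, 7}  B3 = {1, 2, 4, 5, 7}  B4 = {1, 5, 6, 7, 8}
Tree: B1–B2, B1–B3, B1–B4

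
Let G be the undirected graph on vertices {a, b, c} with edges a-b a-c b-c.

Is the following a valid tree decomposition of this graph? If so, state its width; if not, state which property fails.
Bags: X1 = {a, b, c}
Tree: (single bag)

Yes; width 2.

Every vertex of G appears in some bag (union = {a, b, c}); every edge is covered by a bag; and for each vertex v the set of bags containing v is connected in the bag tree. The decomposition is therefore valid. The largest bag has 3 vertices, so the width is 2.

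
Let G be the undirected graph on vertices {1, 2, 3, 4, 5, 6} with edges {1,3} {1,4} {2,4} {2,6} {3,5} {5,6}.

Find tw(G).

A width-2 tree decomposition is:
Bags: B1 = {1, 3, 5}  B2 = {1, 5, 6}  B3 = {1, 2, 6}  B4 = {1, 2, 4}
Tree: B1–B2, B2–B3, B3–B4
Every bag has size at most 3, so the width is 3 − 1 = 2 and tw(G) ≤ 2. Since 1–3–5–6–2–4–1 is a cycle in G, G is not acyclic. Forests are exactly the graphs of treewidth ≤ 1, so tw(G) ≥ 2. Therefore the treewidth is 2.

2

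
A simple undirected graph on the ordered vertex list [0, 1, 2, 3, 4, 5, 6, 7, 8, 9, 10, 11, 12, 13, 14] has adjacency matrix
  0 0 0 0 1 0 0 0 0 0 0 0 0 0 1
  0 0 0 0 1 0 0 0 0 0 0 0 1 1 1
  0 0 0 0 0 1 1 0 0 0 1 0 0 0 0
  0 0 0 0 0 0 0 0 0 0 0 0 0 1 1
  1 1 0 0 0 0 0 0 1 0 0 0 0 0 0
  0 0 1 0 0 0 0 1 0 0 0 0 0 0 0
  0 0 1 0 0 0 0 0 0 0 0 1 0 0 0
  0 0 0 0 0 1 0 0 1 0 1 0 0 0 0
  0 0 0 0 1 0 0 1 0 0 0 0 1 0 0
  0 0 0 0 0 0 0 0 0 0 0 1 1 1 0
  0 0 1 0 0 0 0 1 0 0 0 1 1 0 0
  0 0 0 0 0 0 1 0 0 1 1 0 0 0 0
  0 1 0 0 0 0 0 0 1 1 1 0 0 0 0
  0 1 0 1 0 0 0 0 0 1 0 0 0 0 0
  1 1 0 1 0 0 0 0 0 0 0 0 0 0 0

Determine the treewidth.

A width-3 tree decomposition is:
Bags: B1 = {2, 5, 6, 11}  B2 = {2, 5, 10, 11}  B3 = {5, 7, 10, 11}  B4 = {7, 9, 10, 11}  B5 = {7, 9, 10, 12}  B6 = {7, 8, 9, 12}  B7 = {8, 9, 12, 13}  B8 = {1, 8, 12, 13}  B9 = {1, 4, 8, 13}  B10 = {1, 3, 4, 13}  B11 = {1, 3, 4, 14}  B12 = {0, 3, 4, 14}
Tree: B1–B2, B2–B3, B3–B4, B4–B5, B5–B6, B6–B7, B7–B8, B8–B9, B9–B10, B10–B11, B11–B12
Every bag has size at most 4, so the width is 4 − 1 = 3 and tw(G) ≤ 3. For the lower bound: the 4 vertex sets {2,5,6}, {11}, {10}, {7,8,9,12} are disjoint, each induces a connected subgraph, and every pair is joined by at least one edge of G. Contracting each set to a single vertex therefore yields K_{4} as a minor, and since treewidth is minor-monotone, tw(G) ≥ tw(K_{4}) = 3. Hence tw(G) = 3 exactly.

3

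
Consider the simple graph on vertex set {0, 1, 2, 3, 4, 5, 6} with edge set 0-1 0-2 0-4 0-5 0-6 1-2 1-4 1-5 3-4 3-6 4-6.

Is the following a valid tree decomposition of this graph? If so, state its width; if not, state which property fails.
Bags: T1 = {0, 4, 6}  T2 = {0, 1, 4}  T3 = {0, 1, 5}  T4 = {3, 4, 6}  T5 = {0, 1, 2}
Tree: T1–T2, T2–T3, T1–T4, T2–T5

Yes; width 2.

Every vertex of G appears in some bag (union = {0, 1, 2, 3, 4, 5, 6}); every edge is covered by a bag; and for each vertex v the set of bags containing v is connected in the bag tree. The decomposition is therefore valid. The largest bag has 3 vertices, so the width is 2.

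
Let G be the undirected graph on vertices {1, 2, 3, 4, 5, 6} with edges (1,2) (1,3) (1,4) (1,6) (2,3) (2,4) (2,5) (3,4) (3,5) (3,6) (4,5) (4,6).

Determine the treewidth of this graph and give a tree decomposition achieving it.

Treewidth 3.
One optimal decomposition is:
Bags: B1 = {1, 2, 3, 4}  B2 = {2, 3, 4, 5}  B3 = {1, 3, 4, 6}
Tree: B1–B2, B1–B3

Every bag has size at most 4, so the width is 4 − 1 = 3 and tw(G) ≤ 3. Conversely, {1, 2, 3, 4} is a clique of size 4, and the vertices of any clique must share a bag in every tree decomposition; so some bag has ≥ 4 vertices and tw(G) ≥ 3. Combining the bounds, tw(G) = 3.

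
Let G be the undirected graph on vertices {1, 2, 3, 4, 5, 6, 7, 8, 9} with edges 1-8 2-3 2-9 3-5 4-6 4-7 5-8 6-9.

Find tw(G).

A width-1 tree decomposition is:
Bags: B1 = {4, 7}  B2 = {4, 6}  B3 = {6, 9}  B4 = {2, 9}  B5 = {2, 3}  B6 = {3, 5}  B7 = {5, 8}  B8 = {1, 8}
Tree: B1–B2, B2–B3, B3–B4, B4–B5, B5–B6, B6–B7, B7–B8
The largest bag has 2 vertices, giving width 1; this decomposition certifies tw(G) ≤ 1. G has an edge, so its treewidth is at least 1. The upper and lower bounds meet at 1, so that is the treewidth.

1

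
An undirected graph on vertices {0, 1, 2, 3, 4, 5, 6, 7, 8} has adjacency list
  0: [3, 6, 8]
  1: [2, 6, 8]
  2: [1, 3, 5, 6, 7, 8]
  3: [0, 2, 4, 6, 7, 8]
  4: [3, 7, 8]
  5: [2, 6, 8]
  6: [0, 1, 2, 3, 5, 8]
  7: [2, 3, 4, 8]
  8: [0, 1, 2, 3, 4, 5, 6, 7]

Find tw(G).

3

A width-3 tree decomposition is:
Bags: B1 = {2, 3, 6, 8}  B2 = {0, 3, 6, 8}  B3 = {2, 3, 7, 8}  B4 = {1, 2, 6, 8}  B5 = {2, 5, 6, 8}  B6 = {3, 4, 7, 8}
Tree: B1–B2, B1–B3, B1–B4, B4–B5, B3–B6
Every bag has size at most 4, so the width is 4 − 1 = 3 and tw(G) ≤ 3. On the other hand G contains the 4-clique {0, 3, 6, 8}. A clique must lie in a single bag of any decomposition, so no decomposition can have width below 3. Hence tw(G) = 3 exactly.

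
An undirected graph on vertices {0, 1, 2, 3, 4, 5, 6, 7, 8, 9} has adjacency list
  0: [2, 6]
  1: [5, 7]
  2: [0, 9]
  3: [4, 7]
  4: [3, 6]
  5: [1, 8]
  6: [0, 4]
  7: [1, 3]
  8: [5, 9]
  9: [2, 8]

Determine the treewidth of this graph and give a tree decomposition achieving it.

Every bag has size at most 3, so the width is 3 − 1 = 2 and tw(G) ≤ 2. Since 5–8–9–2–0–6–4–3–7–1–5 is a cycle in G, G is not acyclic. Forests are exactly the graphs of treewidth ≤ 1, so tw(G) ≥ 2. Therefore the treewidth is 2.

Treewidth 2.
One optimal decomposition is:
Bags: B1 = {5, 8, 9}  B2 = {2, 5, 9}  B3 = {0, 2, 5}  B4 = {0, 5, 6}  B5 = {4, 5, 6}  B6 = {3, 4, 5}  B7 = {3, 5, 7}  B8 = {1, 5, 7}
Tree: B1–B2, B2–B3, B3–B4, B4–B5, B5–B6, B6–B7, B7–B8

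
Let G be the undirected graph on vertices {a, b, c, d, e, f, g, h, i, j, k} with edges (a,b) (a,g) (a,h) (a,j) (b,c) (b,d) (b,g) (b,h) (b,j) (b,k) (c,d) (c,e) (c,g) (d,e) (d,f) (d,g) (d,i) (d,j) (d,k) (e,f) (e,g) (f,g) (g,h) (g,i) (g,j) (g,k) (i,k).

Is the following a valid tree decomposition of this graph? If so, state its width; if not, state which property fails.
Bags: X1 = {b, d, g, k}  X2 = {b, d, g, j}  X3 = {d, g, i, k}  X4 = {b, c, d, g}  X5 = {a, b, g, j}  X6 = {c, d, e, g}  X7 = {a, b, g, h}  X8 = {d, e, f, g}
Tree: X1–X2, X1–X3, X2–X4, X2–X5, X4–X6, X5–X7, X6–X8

Checking the three conditions: (i) the bags cover all of {a, b, c, d, e, f, g, h, i, j, k}; (ii) for each edge, some bag contains both endpoints; (iii) the bags containing any fixed vertex form a subtree. All hold, so the decomposition is valid with width 4 − 1 = 3.

Yes; width 3.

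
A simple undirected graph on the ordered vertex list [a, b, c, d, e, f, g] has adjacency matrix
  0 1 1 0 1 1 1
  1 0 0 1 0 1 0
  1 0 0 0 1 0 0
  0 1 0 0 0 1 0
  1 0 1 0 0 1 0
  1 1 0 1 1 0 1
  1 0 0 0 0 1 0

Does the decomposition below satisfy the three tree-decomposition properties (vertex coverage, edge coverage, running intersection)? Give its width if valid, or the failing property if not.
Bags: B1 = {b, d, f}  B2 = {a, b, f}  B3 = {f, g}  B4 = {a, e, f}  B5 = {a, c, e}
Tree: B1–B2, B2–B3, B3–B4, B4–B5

A tree decomposition must satisfy three properties: every vertex lies in some bag; for every edge, both endpoints lie together in some bag; and for every vertex, the bags containing it form a connected subtree. Here edge (a,g) lies in no bag, so the decomposition is invalid.

No — edge (a,g) lies in no bag.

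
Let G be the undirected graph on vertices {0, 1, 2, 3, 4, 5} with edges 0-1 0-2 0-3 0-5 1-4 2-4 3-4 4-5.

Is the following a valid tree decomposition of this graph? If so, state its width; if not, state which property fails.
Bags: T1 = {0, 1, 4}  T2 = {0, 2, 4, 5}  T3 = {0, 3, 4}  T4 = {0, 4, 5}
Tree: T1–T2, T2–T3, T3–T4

A tree decomposition must satisfy three properties: every vertex lies in some bag; for every edge, both endpoints lie together in some bag; and for every vertex, the bags containing it form a connected subtree. Here bags containing vertex 5 are not connected in the tree, so the decomposition is invalid.

No — bags containing vertex 5 are not connected in the tree.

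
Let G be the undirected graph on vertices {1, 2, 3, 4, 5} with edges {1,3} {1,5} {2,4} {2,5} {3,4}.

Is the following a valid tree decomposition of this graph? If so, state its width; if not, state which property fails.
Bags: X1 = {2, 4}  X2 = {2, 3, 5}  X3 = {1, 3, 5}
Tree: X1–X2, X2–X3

A tree decomposition must satisfy three properties: every vertex lies in some bag; for every edge, both endpoints lie together in some bag; and for every vertex, the bags containing it form a connected subtree. Here edge (3,4) lies in no bag, so the decomposition is invalid.

No — edge (3,4) lies in no bag.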